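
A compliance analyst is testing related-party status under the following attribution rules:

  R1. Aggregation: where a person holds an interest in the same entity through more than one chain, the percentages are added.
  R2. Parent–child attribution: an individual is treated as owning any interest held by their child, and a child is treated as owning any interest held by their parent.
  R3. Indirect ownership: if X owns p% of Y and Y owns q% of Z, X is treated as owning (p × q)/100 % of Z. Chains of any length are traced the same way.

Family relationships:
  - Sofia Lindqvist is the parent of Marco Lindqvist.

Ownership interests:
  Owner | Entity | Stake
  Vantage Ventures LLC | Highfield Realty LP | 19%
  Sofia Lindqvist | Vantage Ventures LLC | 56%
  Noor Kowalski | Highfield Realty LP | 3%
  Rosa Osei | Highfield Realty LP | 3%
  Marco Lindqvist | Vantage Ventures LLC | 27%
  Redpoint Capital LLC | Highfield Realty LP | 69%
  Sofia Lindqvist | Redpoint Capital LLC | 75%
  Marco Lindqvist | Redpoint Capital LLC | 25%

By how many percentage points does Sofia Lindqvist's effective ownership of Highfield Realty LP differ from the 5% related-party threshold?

By parent–child attribution (R2), Sofia Lindqvist is treated as also owning Marco Lindqvist's interest in Redpoint Capital LLC, giving 75% + 25% = 100%.
By parent–child attribution (R2), Sofia Lindqvist is treated as also owning Marco Lindqvist's interest in Vantage Ventures LLC, giving 56% + 27% = 83%.
Chain via Redpoint Capital LLC (R3): 100% × 69% = 69% of Highfield Realty LP.
Chain via Vantage Ventures LLC (R3): 83% × 19% = 15.77% of Highfield Realty LP.
Aggregating (R1): 69% + 15.77% = 84.77%.
84.77% exceeds the 5% threshold by 79.77 percentage points.

79.77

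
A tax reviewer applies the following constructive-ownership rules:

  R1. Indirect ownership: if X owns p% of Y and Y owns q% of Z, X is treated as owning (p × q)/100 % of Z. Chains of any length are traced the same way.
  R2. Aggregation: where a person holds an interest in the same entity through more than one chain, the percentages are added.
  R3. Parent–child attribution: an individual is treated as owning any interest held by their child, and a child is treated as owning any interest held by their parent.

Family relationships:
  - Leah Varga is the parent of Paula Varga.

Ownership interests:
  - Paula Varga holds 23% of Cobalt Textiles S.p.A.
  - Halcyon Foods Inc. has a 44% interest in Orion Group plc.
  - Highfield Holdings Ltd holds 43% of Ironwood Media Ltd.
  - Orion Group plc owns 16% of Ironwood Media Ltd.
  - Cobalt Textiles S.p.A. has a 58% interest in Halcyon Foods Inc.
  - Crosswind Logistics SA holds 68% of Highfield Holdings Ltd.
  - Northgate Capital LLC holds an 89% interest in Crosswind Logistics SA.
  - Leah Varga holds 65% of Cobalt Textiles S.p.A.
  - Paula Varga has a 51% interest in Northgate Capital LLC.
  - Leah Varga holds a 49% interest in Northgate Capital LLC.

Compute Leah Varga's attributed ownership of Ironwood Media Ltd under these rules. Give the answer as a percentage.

By parent–child attribution (R3), Leah Varga is treated as also owning Paula Varga's interest in Cobalt Textiles S.p.A, giving 65% + 23% = 88%.
By parent–child attribution (R3), Leah Varga is treated as also owning Paula Varga's interest in Northgate Capital LLC, giving 49% + 51% = 100%.
Chain via Cobalt Textiles S.p.A. → Halcyon Foods Inc. → Orion Group plc (R1): 88% × 58% × 44% × 16% = 3.593216% of Ironwood Media Ltd.
Chain via Northgate Capital LLC → Crosswind Logistics SA → Highfield Holdings Ltd (R1): 100% × 89% × 68% × 43% = 26.0236% of Ironwood Media Ltd.
Aggregating (R2): 3.593216% + 26.0236% = 29.616816%.

29.616816%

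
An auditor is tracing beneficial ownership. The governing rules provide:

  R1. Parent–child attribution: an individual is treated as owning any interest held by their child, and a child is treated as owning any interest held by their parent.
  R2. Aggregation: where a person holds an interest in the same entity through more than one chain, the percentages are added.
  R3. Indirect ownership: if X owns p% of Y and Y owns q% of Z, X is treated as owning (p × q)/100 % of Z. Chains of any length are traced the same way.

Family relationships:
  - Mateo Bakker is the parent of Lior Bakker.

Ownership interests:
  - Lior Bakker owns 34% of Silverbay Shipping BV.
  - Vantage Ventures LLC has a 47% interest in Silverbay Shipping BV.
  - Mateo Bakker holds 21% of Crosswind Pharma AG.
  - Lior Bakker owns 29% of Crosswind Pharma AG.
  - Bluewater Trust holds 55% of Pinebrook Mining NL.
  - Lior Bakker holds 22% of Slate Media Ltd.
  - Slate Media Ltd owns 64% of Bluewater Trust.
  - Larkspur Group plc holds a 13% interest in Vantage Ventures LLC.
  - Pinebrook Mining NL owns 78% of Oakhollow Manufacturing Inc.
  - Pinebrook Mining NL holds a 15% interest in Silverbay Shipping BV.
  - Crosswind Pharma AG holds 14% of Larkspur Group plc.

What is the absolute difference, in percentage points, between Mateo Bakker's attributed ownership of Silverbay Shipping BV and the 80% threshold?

44.4107

By parent–child attribution (R1), Mateo Bakker is treated as also owning Lior Bakker's interest in Crosswind Pharma AG, giving 21% + 29% = 50%.
By parent–child attribution (R1), Mateo Bakker is treated as owning Lior Bakker's 22% interest in Slate Media Ltd.
By parent–child attribution (R1), Mateo Bakker is treated as owning Lior Bakker's 34% interest in Silverbay Shipping BV.
Chain via Crosswind Pharma AG → Larkspur Group plc → Vantage Ventures LLC (R3): 50% × 14% × 13% × 47% = 0.4277% of Silverbay Shipping BV.
Chain via Slate Media Ltd → Bluewater Trust → Pinebrook Mining NL (R3): 22% × 64% × 55% × 15% = 1.1616% of Silverbay Shipping BV.
Direct interest in Silverbay Shipping BV: 34%.
Aggregating (R2): 0.4277% + 1.1616% + 34% = 35.5893%.
35.5893% falls short of the 80% threshold by 44.4107 percentage points.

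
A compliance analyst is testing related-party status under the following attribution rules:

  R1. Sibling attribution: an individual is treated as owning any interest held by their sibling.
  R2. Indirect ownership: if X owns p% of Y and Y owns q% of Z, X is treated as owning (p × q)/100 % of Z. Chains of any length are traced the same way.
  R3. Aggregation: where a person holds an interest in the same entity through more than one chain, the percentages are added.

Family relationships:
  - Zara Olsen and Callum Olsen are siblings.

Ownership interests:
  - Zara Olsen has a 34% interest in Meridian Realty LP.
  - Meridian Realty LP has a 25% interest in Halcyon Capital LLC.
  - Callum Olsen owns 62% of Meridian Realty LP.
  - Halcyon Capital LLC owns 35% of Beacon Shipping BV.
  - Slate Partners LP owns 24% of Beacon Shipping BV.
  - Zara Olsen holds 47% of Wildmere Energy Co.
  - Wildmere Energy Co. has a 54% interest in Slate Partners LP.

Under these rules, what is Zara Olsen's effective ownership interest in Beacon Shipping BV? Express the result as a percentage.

By sibling attribution (R1), Zara Olsen is treated as also owning Callum Olsen's interest in Meridian Realty LP, giving 34% + 62% = 96%.
Chain via Meridian Realty LP → Halcyon Capital LLC (R2): 96% × 25% × 35% = 8.4% of Beacon Shipping BV.
Chain via Wildmere Energy Co. → Slate Partners LP (R2): 47% × 54% × 24% = 6.0912% of Beacon Shipping BV.
Aggregating (R3): 8.4% + 6.0912% = 14.4912%.

14.4912%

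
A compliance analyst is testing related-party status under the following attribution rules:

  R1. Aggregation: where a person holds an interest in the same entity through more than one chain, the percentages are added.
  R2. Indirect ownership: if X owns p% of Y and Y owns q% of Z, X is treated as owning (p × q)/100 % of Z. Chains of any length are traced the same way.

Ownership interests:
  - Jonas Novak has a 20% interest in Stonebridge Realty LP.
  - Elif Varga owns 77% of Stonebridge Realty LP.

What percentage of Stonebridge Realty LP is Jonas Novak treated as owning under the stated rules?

20%

Direct interest in Stonebridge Realty LP: 20%.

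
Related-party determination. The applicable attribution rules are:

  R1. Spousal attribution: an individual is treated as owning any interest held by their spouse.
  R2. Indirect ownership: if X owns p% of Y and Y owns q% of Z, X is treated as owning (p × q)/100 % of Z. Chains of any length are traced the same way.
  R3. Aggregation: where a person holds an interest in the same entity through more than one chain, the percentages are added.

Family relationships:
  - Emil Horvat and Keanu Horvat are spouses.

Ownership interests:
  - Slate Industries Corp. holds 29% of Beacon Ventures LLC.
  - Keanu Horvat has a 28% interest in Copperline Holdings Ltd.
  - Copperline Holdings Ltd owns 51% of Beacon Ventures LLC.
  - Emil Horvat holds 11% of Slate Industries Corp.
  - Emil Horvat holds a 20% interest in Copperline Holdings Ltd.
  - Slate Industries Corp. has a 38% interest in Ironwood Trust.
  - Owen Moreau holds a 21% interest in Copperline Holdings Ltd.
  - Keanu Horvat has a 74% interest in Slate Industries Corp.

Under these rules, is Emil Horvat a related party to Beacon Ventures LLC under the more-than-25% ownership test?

By spousal attribution (R1), Emil Horvat is treated as also owning Keanu Horvat's interest in Slate Industries Corp, giving 11% + 74% = 85%.
By spousal attribution (R1), Emil Horvat is treated as also owning Keanu Horvat's interest in Copperline Holdings Ltd, giving 20% + 28% = 48%.
Chain via Slate Industries Corp. (R2): 85% × 29% = 24.65% of Beacon Ventures LLC.
Chain via Copperline Holdings Ltd (R2): 48% × 51% = 24.48% of Beacon Ventures LLC.
Aggregating (R3): 24.65% + 24.48% = 49.13%.
49.13% exceeds the 25% threshold, so Emil is a related party to Beacon Ventures LLC.

Yes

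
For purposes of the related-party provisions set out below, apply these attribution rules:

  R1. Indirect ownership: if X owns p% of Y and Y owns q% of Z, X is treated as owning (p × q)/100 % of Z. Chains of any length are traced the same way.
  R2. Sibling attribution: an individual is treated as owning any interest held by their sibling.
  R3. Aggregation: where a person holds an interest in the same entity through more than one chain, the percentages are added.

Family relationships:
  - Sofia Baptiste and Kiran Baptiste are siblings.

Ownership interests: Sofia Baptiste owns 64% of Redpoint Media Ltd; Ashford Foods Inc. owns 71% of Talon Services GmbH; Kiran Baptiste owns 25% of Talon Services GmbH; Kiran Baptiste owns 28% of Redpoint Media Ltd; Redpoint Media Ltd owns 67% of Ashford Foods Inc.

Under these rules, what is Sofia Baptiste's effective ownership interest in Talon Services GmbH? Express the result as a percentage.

68.7644%

By sibling attribution (R2), Sofia Baptiste is treated as also owning Kiran Baptiste's interest in Redpoint Media Ltd, giving 64% + 28% = 92%.
By sibling attribution (R2), Sofia Baptiste is treated as owning Kiran Baptiste's 25% interest in Talon Services GmbH.
Chain via Redpoint Media Ltd → Ashford Foods Inc. (R1): 92% × 67% × 71% = 43.7644% of Talon Services GmbH.
Direct interest in Talon Services GmbH: 25%.
Aggregating (R3): 43.7644% + 25% = 68.7644%.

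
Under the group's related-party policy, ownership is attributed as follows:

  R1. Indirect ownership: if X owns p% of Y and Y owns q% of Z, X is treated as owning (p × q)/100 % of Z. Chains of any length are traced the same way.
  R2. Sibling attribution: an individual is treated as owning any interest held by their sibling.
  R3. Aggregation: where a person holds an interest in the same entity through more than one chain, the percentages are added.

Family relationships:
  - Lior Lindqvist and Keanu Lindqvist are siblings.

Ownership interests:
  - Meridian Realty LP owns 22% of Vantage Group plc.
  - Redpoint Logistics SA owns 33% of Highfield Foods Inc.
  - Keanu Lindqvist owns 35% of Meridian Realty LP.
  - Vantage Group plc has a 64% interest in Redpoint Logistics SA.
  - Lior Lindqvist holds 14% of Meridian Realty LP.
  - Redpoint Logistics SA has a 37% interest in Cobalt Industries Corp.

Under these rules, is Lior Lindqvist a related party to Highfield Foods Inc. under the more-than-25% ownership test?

By sibling attribution (R2), Lior Lindqvist is treated as also owning Keanu Lindqvist's interest in Meridian Realty LP, giving 14% + 35% = 49%.
Chain via Meridian Realty LP → Vantage Group plc → Redpoint Logistics SA (R1): 49% × 22% × 64% × 33% = 2.276736% of Highfield Foods Inc.
2.276736% does not exceed the 25% threshold, so Lior is not a related party to Highfield Foods Inc.

No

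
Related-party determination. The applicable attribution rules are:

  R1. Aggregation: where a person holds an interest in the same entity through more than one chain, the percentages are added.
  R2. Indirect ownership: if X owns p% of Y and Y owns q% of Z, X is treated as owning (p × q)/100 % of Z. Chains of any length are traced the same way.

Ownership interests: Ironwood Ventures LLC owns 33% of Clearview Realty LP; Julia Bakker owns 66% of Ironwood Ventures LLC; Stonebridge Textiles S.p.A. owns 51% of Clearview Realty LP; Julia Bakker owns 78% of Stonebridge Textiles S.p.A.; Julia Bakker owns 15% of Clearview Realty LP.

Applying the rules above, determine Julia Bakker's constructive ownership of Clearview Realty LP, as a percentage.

76.56%

Chain via Stonebridge Textiles S.p.A. (R2): 78% × 51% = 39.78% of Clearview Realty LP.
Chain via Ironwood Ventures LLC (R2): 66% × 33% = 21.78% of Clearview Realty LP.
Direct interest in Clearview Realty LP: 15%.
Aggregating (R1): 39.78% + 21.78% + 15% = 76.56%.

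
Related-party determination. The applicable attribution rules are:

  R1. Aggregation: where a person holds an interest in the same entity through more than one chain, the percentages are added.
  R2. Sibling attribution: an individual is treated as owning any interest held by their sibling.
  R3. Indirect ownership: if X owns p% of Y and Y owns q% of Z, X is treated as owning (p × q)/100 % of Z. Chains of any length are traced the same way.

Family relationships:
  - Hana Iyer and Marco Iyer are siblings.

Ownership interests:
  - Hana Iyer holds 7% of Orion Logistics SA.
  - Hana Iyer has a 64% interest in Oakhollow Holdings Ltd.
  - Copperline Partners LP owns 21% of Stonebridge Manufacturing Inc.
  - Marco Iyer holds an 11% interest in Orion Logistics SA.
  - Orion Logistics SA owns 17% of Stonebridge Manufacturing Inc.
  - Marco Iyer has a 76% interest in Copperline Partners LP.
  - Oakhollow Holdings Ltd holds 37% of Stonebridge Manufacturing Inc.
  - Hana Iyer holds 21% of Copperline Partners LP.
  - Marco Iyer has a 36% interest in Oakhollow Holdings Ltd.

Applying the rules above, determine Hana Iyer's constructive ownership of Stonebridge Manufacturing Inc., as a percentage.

By sibling attribution (R2), Hana Iyer is treated as also owning Marco Iyer's interest in Copperline Partners LP, giving 21% + 76% = 97%.
By sibling attribution (R2), Hana Iyer is treated as also owning Marco Iyer's interest in Oakhollow Holdings Ltd, giving 64% + 36% = 100%.
By sibling attribution (R2), Hana Iyer is treated as also owning Marco Iyer's interest in Orion Logistics SA, giving 7% + 11% = 18%.
Chain via Copperline Partners LP (R3): 97% × 21% = 20.37% of Stonebridge Manufacturing Inc.
Chain via Oakhollow Holdings Ltd (R3): 100% × 37% = 37% of Stonebridge Manufacturing Inc.
Chain via Orion Logistics SA (R3): 18% × 17% = 3.06% of Stonebridge Manufacturing Inc.
Aggregating (R1): 20.37% + 37% + 3.06% = 60.43%.

60.43%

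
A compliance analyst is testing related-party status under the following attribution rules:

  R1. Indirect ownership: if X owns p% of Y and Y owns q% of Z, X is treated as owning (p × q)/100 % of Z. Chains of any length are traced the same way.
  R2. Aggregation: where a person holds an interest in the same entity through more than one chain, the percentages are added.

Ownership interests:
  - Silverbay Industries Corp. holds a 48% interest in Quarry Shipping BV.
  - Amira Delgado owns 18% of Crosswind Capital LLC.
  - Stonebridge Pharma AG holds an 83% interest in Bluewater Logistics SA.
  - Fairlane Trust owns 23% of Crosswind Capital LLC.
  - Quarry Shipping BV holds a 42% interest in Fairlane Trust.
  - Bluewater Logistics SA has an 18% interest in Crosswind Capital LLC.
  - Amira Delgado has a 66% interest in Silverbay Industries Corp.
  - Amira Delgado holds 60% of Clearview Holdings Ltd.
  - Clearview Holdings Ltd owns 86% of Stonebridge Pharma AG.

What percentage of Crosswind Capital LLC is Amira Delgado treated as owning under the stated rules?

28.769328%

Chain via Clearview Holdings Ltd → Stonebridge Pharma AG → Bluewater Logistics SA (R1): 60% × 86% × 83% × 18% = 7.70904% of Crosswind Capital LLC.
Chain via Silverbay Industries Corp. → Quarry Shipping BV → Fairlane Trust (R1): 66% × 48% × 42% × 23% = 3.060288% of Crosswind Capital LLC.
Direct interest in Crosswind Capital LLC: 18%.
Aggregating (R2): 7.70904% + 3.060288% + 18% = 28.769328%.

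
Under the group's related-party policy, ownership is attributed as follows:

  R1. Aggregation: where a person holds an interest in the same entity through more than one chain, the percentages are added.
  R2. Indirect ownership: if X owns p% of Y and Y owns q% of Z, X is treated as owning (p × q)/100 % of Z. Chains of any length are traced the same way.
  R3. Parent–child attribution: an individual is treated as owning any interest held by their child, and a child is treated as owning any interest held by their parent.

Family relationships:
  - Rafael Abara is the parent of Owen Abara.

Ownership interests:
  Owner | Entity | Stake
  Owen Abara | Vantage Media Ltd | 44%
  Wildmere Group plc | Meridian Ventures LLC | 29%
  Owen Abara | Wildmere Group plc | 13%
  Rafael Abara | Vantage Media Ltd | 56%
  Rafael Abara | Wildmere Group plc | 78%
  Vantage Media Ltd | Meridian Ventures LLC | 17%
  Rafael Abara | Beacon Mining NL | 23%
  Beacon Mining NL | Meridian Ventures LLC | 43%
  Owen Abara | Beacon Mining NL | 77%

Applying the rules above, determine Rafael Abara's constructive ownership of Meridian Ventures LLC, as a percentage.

86.39%

By parent–child attribution (R3), Rafael Abara is treated as also owning Owen Abara's interest in Beacon Mining NL, giving 23% + 77% = 100%.
By parent–child attribution (R3), Rafael Abara is treated as also owning Owen Abara's interest in Vantage Media Ltd, giving 56% + 44% = 100%.
By parent–child attribution (R3), Rafael Abara is treated as also owning Owen Abara's interest in Wildmere Group plc, giving 78% + 13% = 91%.
Chain via Beacon Mining NL (R2): 100% × 43% = 43% of Meridian Ventures LLC.
Chain via Vantage Media Ltd (R2): 100% × 17% = 17% of Meridian Ventures LLC.
Chain via Wildmere Group plc (R2): 91% × 29% = 26.39% of Meridian Ventures LLC.
Aggregating (R1): 43% + 17% + 26.39% = 86.39%.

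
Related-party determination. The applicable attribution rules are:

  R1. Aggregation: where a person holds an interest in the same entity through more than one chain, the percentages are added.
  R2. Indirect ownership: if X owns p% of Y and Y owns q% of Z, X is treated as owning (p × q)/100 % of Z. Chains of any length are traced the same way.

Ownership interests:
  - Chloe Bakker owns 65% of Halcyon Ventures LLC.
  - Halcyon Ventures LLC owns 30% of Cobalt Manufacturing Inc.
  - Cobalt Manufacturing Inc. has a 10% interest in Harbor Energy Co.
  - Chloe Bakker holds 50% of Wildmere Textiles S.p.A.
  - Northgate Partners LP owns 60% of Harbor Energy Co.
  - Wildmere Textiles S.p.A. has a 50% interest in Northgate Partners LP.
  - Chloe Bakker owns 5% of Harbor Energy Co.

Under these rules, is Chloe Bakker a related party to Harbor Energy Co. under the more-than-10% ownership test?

Chain via Halcyon Ventures LLC → Cobalt Manufacturing Inc. (R2): 65% × 30% × 10% = 1.95% of Harbor Energy Co.
Chain via Wildmere Textiles S.p.A. → Northgate Partners LP (R2): 50% × 50% × 60% = 15% of Harbor Energy Co.
Direct interest in Harbor Energy Co: 5%.
Aggregating (R1): 1.95% + 15% + 5% = 21.95%.
21.95% exceeds the 10% threshold, so Chloe is a related party to Harbor Energy Co.

Yes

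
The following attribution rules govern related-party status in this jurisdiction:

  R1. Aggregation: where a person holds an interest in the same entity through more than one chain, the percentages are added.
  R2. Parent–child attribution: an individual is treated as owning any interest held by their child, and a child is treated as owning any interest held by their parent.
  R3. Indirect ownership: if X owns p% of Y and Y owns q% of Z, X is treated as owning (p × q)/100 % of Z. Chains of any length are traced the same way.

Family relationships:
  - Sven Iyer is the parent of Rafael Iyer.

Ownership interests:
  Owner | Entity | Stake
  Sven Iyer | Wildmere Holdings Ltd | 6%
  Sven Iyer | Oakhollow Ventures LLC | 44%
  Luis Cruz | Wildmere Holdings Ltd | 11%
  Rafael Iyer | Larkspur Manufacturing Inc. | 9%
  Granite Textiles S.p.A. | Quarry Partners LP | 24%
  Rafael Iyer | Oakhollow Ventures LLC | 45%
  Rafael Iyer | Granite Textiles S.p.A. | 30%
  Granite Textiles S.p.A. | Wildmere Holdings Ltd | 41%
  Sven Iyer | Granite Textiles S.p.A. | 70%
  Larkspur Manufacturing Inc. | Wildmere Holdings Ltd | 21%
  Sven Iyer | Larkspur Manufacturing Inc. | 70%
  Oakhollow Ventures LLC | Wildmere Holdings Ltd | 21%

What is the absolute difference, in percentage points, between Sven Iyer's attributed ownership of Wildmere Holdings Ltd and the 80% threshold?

2.28

By parent–child attribution (R2), Sven Iyer is treated as also owning Rafael Iyer's interest in Granite Textiles S.p.A, giving 70% + 30% = 100%.
By parent–child attribution (R2), Sven Iyer is treated as also owning Rafael Iyer's interest in Larkspur Manufacturing Inc, giving 70% + 9% = 79%.
By parent–child attribution (R2), Sven Iyer is treated as also owning Rafael Iyer's interest in Oakhollow Ventures LLC, giving 44% + 45% = 89%.
Chain via Granite Textiles S.p.A. (R3): 100% × 41% = 41% of Wildmere Holdings Ltd.
Chain via Larkspur Manufacturing Inc. (R3): 79% × 21% = 16.59% of Wildmere Holdings Ltd.
Chain via Oakhollow Ventures LLC (R3): 89% × 21% = 18.69% of Wildmere Holdings Ltd.
Direct interest in Wildmere Holdings Ltd: 6%.
Aggregating (R1): 41% + 16.59% + 18.69% + 6% = 82.28%.
82.28% exceeds the 80% threshold by 2.28 percentage points.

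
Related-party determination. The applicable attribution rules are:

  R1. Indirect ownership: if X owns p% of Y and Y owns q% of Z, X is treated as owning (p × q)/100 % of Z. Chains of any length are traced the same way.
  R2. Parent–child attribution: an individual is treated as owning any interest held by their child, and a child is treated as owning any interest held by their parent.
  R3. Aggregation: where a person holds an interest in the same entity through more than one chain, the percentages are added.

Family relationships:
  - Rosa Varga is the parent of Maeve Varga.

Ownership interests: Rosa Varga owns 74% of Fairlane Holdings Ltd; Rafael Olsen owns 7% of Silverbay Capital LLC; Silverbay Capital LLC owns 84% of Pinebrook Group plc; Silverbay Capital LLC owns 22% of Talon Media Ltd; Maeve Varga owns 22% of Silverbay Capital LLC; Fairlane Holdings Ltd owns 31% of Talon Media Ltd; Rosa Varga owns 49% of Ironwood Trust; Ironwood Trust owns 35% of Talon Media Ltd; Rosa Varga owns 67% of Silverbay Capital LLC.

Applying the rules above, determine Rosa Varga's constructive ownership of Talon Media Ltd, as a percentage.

By parent–child attribution (R2), Rosa Varga is treated as also owning Maeve Varga's interest in Silverbay Capital LLC, giving 67% + 22% = 89%.
Chain via Fairlane Holdings Ltd (R1): 74% × 31% = 22.94% of Talon Media Ltd.
Chain via Silverbay Capital LLC (R1): 89% × 22% = 19.58% of Talon Media Ltd.
Chain via Ironwood Trust (R1): 49% × 35% = 17.15% of Talon Media Ltd.
Aggregating (R3): 22.94% + 19.58% + 17.15% = 59.67%.

59.67%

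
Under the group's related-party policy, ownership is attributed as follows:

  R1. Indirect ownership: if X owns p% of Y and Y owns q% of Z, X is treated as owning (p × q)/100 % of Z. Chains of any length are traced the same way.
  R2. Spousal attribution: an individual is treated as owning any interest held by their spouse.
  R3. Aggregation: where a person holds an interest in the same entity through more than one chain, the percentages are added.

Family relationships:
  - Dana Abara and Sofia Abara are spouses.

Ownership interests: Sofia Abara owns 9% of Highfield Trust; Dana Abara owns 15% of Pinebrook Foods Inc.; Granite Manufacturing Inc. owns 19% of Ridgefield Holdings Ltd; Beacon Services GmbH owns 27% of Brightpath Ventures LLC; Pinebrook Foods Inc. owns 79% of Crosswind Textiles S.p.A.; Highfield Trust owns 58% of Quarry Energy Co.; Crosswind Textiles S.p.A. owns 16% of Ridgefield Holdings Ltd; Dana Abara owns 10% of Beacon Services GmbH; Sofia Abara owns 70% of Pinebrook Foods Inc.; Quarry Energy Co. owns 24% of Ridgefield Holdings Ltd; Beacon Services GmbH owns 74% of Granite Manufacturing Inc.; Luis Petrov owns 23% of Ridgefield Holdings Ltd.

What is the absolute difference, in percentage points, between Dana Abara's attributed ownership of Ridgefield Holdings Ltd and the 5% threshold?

8.4028

By spousal attribution (R2), Dana Abara is treated as also owning Sofia Abara's interest in Pinebrook Foods Inc, giving 15% + 70% = 85%.
By spousal attribution (R2), Dana Abara is treated as owning Sofia Abara's 9% interest in Highfield Trust.
Chain via Beacon Services GmbH → Granite Manufacturing Inc. (R1): 10% × 74% × 19% = 1.406% of Ridgefield Holdings Ltd.
Chain via Pinebrook Foods Inc. → Crosswind Textiles S.p.A. (R1): 85% × 79% × 16% = 10.744% of Ridgefield Holdings Ltd.
Chain via Highfield Trust → Quarry Energy Co. (R1): 9% × 58% × 24% = 1.2528% of Ridgefield Holdings Ltd.
Aggregating (R3): 1.406% + 10.744% + 1.2528% = 13.4028%.
13.4028% exceeds the 5% threshold by 8.4028 percentage points.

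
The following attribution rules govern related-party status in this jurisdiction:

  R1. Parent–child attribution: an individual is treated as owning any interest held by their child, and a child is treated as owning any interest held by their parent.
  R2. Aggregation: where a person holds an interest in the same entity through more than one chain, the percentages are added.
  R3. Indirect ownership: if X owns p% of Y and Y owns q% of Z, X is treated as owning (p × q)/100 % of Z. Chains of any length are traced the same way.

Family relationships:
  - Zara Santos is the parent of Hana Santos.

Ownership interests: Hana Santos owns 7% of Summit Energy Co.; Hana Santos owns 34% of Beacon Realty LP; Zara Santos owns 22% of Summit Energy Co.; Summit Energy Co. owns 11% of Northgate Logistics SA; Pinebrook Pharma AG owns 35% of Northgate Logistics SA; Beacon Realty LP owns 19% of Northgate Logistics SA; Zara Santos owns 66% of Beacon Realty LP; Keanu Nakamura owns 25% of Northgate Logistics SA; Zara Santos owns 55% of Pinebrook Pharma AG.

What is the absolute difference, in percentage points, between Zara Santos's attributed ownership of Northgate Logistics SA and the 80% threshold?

38.56

By parent–child attribution (R1), Zara Santos is treated as also owning Hana Santos's interest in Summit Energy Co, giving 22% + 7% = 29%.
By parent–child attribution (R1), Zara Santos is treated as also owning Hana Santos's interest in Beacon Realty LP, giving 66% + 34% = 100%.
Chain via Summit Energy Co. (R3): 29% × 11% = 3.19% of Northgate Logistics SA.
Chain via Pinebrook Pharma AG (R3): 55% × 35% = 19.25% of Northgate Logistics SA.
Chain via Beacon Realty LP (R3): 100% × 19% = 19% of Northgate Logistics SA.
Aggregating (R2): 3.19% + 19.25% + 19% = 41.44%.
41.44% falls short of the 80% threshold by 38.56 percentage points.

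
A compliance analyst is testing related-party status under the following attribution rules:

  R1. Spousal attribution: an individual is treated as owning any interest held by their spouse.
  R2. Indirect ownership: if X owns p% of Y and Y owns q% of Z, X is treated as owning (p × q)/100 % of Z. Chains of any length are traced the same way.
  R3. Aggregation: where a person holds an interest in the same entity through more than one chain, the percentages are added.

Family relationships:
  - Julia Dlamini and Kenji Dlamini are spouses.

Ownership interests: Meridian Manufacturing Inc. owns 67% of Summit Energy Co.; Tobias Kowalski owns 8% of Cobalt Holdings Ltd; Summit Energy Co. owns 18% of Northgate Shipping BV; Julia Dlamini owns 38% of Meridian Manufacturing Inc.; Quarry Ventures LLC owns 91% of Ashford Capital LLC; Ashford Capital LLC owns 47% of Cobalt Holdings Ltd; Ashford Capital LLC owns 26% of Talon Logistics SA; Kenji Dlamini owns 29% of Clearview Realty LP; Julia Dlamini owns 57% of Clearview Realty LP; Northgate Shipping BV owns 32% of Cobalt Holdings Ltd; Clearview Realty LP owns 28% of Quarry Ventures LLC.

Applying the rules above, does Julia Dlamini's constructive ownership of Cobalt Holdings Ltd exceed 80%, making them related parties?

No

By spousal attribution (R1), Julia Dlamini is treated as also owning Kenji Dlamini's interest in Clearview Realty LP, giving 57% + 29% = 86%.
Chain via Clearview Realty LP → Quarry Ventures LLC → Ashford Capital LLC (R2): 86% × 28% × 91% × 47% = 10.299016% of Cobalt Holdings Ltd.
Chain via Meridian Manufacturing Inc. → Summit Energy Co. → Northgate Shipping BV (R2): 38% × 67% × 18% × 32% = 1.466496% of Cobalt Holdings Ltd.
Aggregating (R3): 10.299016% + 1.466496% = 11.765512%.
11.765512% does not exceed the 80% threshold, so Julia is not a related party to Cobalt Holdings Ltd.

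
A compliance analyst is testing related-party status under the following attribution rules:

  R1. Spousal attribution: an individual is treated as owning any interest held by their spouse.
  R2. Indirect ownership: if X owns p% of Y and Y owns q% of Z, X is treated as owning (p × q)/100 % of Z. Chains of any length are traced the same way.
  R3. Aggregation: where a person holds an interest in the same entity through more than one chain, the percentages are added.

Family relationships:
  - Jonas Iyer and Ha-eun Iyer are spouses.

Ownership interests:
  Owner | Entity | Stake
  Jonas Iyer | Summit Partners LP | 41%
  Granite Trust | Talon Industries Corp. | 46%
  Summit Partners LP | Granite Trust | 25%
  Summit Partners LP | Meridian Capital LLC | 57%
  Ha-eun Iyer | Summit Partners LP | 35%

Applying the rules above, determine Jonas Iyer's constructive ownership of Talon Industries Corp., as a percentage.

8.74%

By spousal attribution (R1), Jonas Iyer is treated as also owning Ha-eun Iyer's interest in Summit Partners LP, giving 41% + 35% = 76%.
Chain via Summit Partners LP → Granite Trust (R2): 76% × 25% × 46% = 8.74% of Talon Industries Corp.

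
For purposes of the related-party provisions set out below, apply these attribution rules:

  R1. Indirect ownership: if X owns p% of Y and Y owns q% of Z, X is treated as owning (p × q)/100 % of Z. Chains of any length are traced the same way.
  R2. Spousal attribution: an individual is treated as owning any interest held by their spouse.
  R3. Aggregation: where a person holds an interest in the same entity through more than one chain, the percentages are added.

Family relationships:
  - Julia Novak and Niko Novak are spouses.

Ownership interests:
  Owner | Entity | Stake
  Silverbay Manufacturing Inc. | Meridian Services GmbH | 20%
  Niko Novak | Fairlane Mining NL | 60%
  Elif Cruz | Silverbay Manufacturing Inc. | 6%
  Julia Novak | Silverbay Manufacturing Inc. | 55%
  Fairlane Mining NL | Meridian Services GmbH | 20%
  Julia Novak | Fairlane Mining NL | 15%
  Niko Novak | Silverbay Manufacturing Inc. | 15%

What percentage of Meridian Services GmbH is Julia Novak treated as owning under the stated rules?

29%

By spousal attribution (R2), Julia Novak is treated as also owning Niko Novak's interest in Silverbay Manufacturing Inc, giving 55% + 15% = 70%.
By spousal attribution (R2), Julia Novak is treated as also owning Niko Novak's interest in Fairlane Mining NL, giving 15% + 60% = 75%.
Chain via Silverbay Manufacturing Inc. (R1): 70% × 20% = 14% of Meridian Services GmbH.
Chain via Fairlane Mining NL (R1): 75% × 20% = 15% of Meridian Services GmbH.
Aggregating (R3): 14% + 15% = 29%.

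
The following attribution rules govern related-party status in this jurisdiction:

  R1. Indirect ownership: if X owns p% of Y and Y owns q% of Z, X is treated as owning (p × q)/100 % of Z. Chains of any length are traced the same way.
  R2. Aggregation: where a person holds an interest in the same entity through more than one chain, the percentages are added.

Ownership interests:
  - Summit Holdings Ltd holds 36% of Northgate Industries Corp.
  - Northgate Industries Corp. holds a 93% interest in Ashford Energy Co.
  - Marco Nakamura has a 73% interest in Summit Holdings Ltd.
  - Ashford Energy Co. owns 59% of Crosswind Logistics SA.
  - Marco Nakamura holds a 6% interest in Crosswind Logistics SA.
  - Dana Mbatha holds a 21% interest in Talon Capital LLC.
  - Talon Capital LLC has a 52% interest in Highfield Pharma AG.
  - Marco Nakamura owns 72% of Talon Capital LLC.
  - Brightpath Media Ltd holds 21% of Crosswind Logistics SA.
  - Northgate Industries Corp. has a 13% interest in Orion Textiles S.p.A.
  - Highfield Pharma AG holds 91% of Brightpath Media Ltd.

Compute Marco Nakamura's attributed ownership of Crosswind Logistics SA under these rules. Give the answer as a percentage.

27.57462%

Chain via Talon Capital LLC → Highfield Pharma AG → Brightpath Media Ltd (R1): 72% × 52% × 91% × 21% = 7.154784% of Crosswind Logistics SA.
Chain via Summit Holdings Ltd → Northgate Industries Corp. → Ashford Energy Co. (R1): 73% × 36% × 93% × 59% = 14.419836% of Crosswind Logistics SA.
Direct interest in Crosswind Logistics SA: 6%.
Aggregating (R2): 7.154784% + 14.419836% + 6% = 27.57462%.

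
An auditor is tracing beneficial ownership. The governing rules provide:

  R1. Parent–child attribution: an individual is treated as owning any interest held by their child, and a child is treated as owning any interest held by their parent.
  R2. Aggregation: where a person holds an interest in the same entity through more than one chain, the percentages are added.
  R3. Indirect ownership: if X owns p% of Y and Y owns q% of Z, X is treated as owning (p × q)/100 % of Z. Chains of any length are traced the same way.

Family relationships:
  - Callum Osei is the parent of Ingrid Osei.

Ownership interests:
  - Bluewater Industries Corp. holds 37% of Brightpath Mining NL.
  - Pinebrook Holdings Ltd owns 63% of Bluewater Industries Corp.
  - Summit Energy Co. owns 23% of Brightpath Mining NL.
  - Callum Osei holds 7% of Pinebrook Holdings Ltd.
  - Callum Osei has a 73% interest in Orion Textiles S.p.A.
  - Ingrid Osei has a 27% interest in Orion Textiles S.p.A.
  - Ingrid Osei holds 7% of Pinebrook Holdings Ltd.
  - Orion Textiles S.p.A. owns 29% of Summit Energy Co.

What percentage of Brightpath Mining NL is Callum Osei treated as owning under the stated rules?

9.9334%

By parent–child attribution (R1), Callum Osei is treated as also owning Ingrid Osei's interest in Pinebrook Holdings Ltd, giving 7% + 7% = 14%.
By parent–child attribution (R1), Callum Osei is treated as also owning Ingrid Osei's interest in Orion Textiles S.p.A, giving 73% + 27% = 100%.
Chain via Pinebrook Holdings Ltd → Bluewater Industries Corp. (R3): 14% × 63% × 37% = 3.2634% of Brightpath Mining NL.
Chain via Orion Textiles S.p.A. → Summit Energy Co. (R3): 100% × 29% × 23% = 6.67% of Brightpath Mining NL.
Aggregating (R2): 3.2634% + 6.67% = 9.9334%.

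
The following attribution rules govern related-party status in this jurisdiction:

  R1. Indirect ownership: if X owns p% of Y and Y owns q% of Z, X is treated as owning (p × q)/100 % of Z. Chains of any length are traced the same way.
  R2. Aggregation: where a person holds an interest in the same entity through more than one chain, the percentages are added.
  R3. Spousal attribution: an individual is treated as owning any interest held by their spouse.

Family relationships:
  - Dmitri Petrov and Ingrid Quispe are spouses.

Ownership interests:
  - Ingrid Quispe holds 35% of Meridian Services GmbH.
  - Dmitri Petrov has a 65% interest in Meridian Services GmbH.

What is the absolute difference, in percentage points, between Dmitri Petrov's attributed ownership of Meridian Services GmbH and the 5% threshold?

95

By spousal attribution (R3), Dmitri Petrov is treated as also owning Ingrid Quispe's interest in Meridian Services GmbH, giving 65% + 35% = 100%.
Direct interest in Meridian Services GmbH: 100%.
100% exceeds the 5% threshold by 95 percentage points.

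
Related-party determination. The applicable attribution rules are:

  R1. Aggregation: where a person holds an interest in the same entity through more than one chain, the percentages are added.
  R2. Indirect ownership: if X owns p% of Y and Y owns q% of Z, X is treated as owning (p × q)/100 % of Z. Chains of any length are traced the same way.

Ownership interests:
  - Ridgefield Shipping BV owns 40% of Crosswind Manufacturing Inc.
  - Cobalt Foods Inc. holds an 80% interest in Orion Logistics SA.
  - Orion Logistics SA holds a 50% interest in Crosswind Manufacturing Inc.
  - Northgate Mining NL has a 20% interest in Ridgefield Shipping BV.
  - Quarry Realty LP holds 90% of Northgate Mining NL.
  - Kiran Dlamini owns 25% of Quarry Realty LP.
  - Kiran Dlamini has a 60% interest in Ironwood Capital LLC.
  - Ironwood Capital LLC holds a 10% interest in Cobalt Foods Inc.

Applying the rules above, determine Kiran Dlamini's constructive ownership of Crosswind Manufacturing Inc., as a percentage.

Chain via Ironwood Capital LLC → Cobalt Foods Inc. → Orion Logistics SA (R2): 60% × 10% × 80% × 50% = 2.4% of Crosswind Manufacturing Inc.
Chain via Quarry Realty LP → Northgate Mining NL → Ridgefield Shipping BV (R2): 25% × 90% × 20% × 40% = 1.8% of Crosswind Manufacturing Inc.
Aggregating (R1): 2.4% + 1.8% = 4.2%.

4.2%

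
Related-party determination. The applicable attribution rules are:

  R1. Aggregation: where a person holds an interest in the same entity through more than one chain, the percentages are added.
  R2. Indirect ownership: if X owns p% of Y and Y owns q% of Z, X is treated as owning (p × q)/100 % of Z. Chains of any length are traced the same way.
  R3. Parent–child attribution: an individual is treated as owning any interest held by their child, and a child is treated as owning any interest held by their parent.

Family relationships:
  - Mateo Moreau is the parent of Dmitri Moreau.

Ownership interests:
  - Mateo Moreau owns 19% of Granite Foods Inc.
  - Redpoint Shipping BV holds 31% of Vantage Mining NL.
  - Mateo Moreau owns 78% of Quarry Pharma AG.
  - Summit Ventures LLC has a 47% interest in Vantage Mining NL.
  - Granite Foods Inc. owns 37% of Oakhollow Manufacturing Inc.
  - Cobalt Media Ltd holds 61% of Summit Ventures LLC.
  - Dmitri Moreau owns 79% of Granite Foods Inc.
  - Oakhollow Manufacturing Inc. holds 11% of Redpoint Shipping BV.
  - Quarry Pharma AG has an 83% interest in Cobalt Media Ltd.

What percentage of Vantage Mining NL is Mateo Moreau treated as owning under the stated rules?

By parent–child attribution (R3), Mateo Moreau is treated as also owning Dmitri Moreau's interest in Granite Foods Inc, giving 19% + 79% = 98%.
Chain via Quarry Pharma AG → Cobalt Media Ltd → Summit Ventures LLC (R2): 78% × 83% × 61% × 47% = 18.560958% of Vantage Mining NL.
Chain via Granite Foods Inc. → Oakhollow Manufacturing Inc. → Redpoint Shipping BV (R2): 98% × 37% × 11% × 31% = 1.236466% of Vantage Mining NL.
Aggregating (R1): 18.560958% + 1.236466% = 19.797424%.

19.797424%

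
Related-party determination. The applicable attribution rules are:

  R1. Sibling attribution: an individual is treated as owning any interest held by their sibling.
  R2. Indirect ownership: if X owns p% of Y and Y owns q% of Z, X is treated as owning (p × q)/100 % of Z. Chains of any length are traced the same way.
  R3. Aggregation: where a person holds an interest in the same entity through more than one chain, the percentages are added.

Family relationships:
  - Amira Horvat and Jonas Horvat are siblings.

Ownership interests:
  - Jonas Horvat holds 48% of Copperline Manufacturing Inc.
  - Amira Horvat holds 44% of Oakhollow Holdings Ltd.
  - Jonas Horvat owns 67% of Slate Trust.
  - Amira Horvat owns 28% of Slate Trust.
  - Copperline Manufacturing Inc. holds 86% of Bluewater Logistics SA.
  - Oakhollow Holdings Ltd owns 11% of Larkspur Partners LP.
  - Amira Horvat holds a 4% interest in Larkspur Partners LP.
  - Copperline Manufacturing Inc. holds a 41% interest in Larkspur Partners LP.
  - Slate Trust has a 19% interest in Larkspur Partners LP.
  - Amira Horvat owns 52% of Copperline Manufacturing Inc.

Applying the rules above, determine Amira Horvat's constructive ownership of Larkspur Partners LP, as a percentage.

67.89%

By sibling attribution (R1), Amira Horvat is treated as also owning Jonas Horvat's interest in Slate Trust, giving 28% + 67% = 95%.
By sibling attribution (R1), Amira Horvat is treated as also owning Jonas Horvat's interest in Copperline Manufacturing Inc, giving 52% + 48% = 100%.
Chain via Oakhollow Holdings Ltd (R2): 44% × 11% = 4.84% of Larkspur Partners LP.
Chain via Slate Trust (R2): 95% × 19% = 18.05% of Larkspur Partners LP.
Chain via Copperline Manufacturing Inc. (R2): 100% × 41% = 41% of Larkspur Partners LP.
Direct interest in Larkspur Partners LP: 4%.
Aggregating (R3): 4.84% + 18.05% + 41% + 4% = 67.89%.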